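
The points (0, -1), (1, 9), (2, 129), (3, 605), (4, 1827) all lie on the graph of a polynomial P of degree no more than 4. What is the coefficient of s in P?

1

Write P(s) = as^4 + bs^3 + cs^2 + ds + e. Substituting each data point gives a linear system:
  e = -1
  a + b + c + d + e = 9
  16a + 8b + 4c + 2d + e = 129
  81a + 27b + 9c + 3d + e = 605
  256a + 64b + 16c + 4d + e = 1827
Solving the system yields a = 6, b = 5, c = -2, d = 1, e = -1.
So P(s) = 6s^4 + 5s^3 - 2s^2 + s - 1.
The coefficient of s is 1.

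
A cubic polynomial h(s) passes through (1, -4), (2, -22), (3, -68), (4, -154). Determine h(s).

Using the Lagrange interpolation formula with nodes 1, 2, 3, 4:
  L_0(s) = (s - 2)(s - 3)(s - 4) / -6
  L_1(s) = (s - 1)(s - 3)(s - 4) / 2
  L_2(s) = (s - 1)(s - 2)(s - 4) / -2
  L_3(s) = (s - 1)(s - 2)(s - 3) / 6
Then h(s) = -4·L_0(s) - 22·L_1(s) - 68·L_2(s) - 154·L_3(s).
Expanding and collecting terms gives h(s) = -2s^3 - 2s^2 + 2s - 2.
Check: h(1) = -4. ✓

h(s) = -2s^3 - 2s^2 + 2s - 2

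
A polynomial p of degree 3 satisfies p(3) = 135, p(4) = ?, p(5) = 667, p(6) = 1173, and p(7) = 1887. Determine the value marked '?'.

The 4 known points determine the degree-3 polynomial uniquely.
Write p(n) = an^3 + bn^2 + cn + d. Substituting each data point gives a linear system:
  27a + 9b + 3c + d = 135
  125a + 25b + 5c + d = 667
  216a + 36b + 6c + d = 1173
  343a + 49b + 7c + d = 1887
Solving the system yields a = 6, b = -4, c = 4, d = -3.
So p(n) = 6n³ - 4n² + 4n - 3.
Then p(4) = 333.

333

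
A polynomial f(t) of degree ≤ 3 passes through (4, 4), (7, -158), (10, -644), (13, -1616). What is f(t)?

f(t) = -t^3 + 3t^2 + 6t - 4

Write f(t) = at^3 + bt^2 + ct + d. Substituting each data point gives a linear system:
  64a + 16b + 4c + d = 4
  343a + 49b + 7c + d = -158
  1000a + 100b + 10c + d = -644
  2197a + 169b + 13c + d = -1616
Solving the system yields a = -1, b = 3, c = 6, d = -4.
So f(t) = -t³ + 3t² + 6t - 4.
Check: f(13) = -1616. ✓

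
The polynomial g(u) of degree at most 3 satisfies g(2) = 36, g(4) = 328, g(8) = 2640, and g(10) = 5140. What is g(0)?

0

Write g(u) = au^3 + bu^2 + cu + d. Substituting each data point gives a linear system:
  8a + 4b + 2c + d = 36
  64a + 16b + 4c + d = 328
  512a + 64b + 8c + d = 2640
  1000a + 100b + 10c + d = 5140
Solving the system yields a = 5, b = 2, c = -6, d = 0.
So g(u) = 5u³ + 2u² - 6u.
Then g(0) = 0.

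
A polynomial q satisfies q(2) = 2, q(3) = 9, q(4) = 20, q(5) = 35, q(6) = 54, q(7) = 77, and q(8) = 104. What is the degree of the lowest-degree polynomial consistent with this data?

2

Forward differences of the values at n = 2, 3, 4, 5, 6, 7, 8:
  q  : 2  9  20  35  54  77  104
  Δ  : 7  11  15  19  23  27
  Δ^2: 4  4  4  4  4
  Δ^3: 0  0  0  0
  Δ^4: 0  0  0
  Δ^5: 0  0
  Δ^6: 0
The second differences are constant (4) and nonzero, while all higher differences vanish, so the minimal degree is 2.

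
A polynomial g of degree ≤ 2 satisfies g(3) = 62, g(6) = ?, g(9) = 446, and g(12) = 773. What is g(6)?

209

On equispaced nodes a degree-2 polynomial has vanishing third forward difference, so
  - g(3) + 3·g(6) - 3·g(9) + g(12) = 0.
Substituting the known values and solving for g(6):
  3·g(6) = 627
  g(6) = 209.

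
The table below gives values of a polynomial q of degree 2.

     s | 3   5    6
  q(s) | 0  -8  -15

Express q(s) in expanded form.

q(s) = -s^2 + 4s - 3

Write q(s) = as^2 + bs + c. Substituting each data point gives a linear system:
  9a + 3b + c = 0
  25a + 5b + c = -8
  36a + 6b + c = -15
Solving the system yields a = -1, b = 4, c = -3.
So q(s) = -s² + 4s - 3.
Check: q(5) = -8. ✓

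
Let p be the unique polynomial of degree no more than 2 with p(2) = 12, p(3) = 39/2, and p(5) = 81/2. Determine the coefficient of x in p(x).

5/2

Write p(x) = ax^2 + bx + c. Substituting each data point gives a linear system:
  4a + 2b + c = 12
  9a + 3b + c = 39/2
  25a + 5b + c = 81/2
Solving the system yields a = 1, b = 5/2, c = 3.
So p(x) = x^2 + (5/2)x + 3.
The coefficient of x is 5/2.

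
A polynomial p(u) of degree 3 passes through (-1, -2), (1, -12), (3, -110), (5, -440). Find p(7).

-1146

Write p(u) = au^3 + bu^2 + cu + d. Substituting each data point gives a linear system:
  -a + b - c + d = -2
  a + b + c + d = -12
  27a + 9b + 3c + d = -110
  125a + 25b + 5c + d = -440
Solving the system yields a = -3, b = -2, c = -2, d = -5.
So p(u) = -3u^3 - 2u^2 - 2u - 5.
Then p(7) = -1146.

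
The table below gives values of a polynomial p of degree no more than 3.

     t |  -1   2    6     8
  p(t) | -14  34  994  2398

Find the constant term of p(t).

-2

Write p(t) = at^3 + bt^2 + ct + d. Substituting each data point gives a linear system:
  -a + b - c + d = -14
  8a + 4b + 2c + d = 34
  216a + 36b + 6c + d = 994
  512a + 64b + 8c + d = 2398
Solving the system yields a = 5, b = -3, c = 4, d = -2.
So p(t) = 5t³ - 3t² + 4t - 2.
The constant term is -2.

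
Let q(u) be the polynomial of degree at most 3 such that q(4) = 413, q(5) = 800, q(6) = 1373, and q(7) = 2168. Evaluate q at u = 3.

Write q(u) = au^3 + bu^2 + cu + d. Substituting each data point gives a linear system:
  64a + 16b + 4c + d = 413
  125a + 25b + 5c + d = 800
  216a + 36b + 6c + d = 1373
  343a + 49b + 7c + d = 2168
Solving the system yields a = 6, b = 3, c = -6, d = 5.
So q(u) = 6u³ + 3u² - 6u + 5.
Then q(3) = 176.

176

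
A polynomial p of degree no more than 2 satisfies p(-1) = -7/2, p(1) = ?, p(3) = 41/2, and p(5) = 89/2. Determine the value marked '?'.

The 3 known points determine the degree-2 polynomial uniquely.
Write p(u) = au^2 + bu + c. Substituting each data point gives a linear system:
  a - b + c = -7/2
  9a + 3b + c = 41/2
  25a + 5b + c = 89/2
Solving the system yields a = 1, b = 4, c = -1/2.
So p(u) = u^2 + 4u - 1/2.
Then p(1) = 9/2.

9/2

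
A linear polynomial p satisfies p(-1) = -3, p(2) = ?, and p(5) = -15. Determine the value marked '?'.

-9

On equispaced nodes a degree-1 polynomial has vanishing second forward difference, so
  p(-1) - 2·p(2) + p(5) = 0.
Substituting the known values and solving for p(2):
  -2·p(2) = 18
  p(2) = -9.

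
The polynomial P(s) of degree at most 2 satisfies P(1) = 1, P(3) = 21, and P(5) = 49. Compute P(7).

Write P(s) = as^2 + bs + c. Substituting each data point gives a linear system:
  a + b + c = 1
  9a + 3b + c = 21
  25a + 5b + c = 49
Solving the system yields a = 1, b = 6, c = -6.
So P(s) = s^2 + 6s - 6.
Then P(7) = 85.

85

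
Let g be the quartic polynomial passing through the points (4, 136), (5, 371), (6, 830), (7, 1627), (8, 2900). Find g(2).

2

Using the Lagrange interpolation formula with nodes 4, 5, 6, 7, 8:
  L_0(u) = (u - 5)(u - 6)(u - 7)(u - 8) / 24
  L_1(u) = (u - 4)(u - 6)(u - 7)(u - 8) / -6
  L_2(u) = (u - 4)(u - 5)(u - 7)(u - 8) / 4
  L_3(u) = (u - 4)(u - 5)(u - 6)(u - 8) / -6
  L_4(u) = (u - 4)(u - 5)(u - 6)(u - 7) / 24
Then g(u) = 136·L_0(u) + 371·L_1(u) + 830·L_2(u) + 1627·L_3(u) + 2900·L_4(u).
Expanding and collecting terms gives g(u) = u^4 - 3u^3 + 6u^2 - 5u - 4.
Evaluating at u = 2: g(2) = 2.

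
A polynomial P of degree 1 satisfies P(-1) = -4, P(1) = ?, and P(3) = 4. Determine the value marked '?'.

The 2 known points determine the degree-1 polynomial uniquely.
Write P(s) = as + b. Substituting each data point gives a linear system:
  -a + b = -4
  3a + b = 4
Solving the system yields a = 2, b = -2.
So P(s) = 2s - 2.
Then P(1) = 0.

0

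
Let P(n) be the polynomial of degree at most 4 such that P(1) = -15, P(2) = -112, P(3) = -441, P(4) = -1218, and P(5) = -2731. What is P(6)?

-5340

Write P(n) = an^4 + bn^3 + cn^2 + dn + e. Substituting each data point gives a linear system:
  a + b + c + d + e = -15
  16a + 8b + 4c + 2d + e = -112
  81a + 27b + 9c + 3d + e = -441
  256a + 64b + 16c + 4d + e = -1218
  625a + 125b + 25c + 5d + e = -2731
Solving the system yields a = -3, b = -6, c = -5, d = 5, e = -6.
So P(n) = -3n⁴ - 6n³ - 5n² + 5n - 6.
Then P(6) = -5340.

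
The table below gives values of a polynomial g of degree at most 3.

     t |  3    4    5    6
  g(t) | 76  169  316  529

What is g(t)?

Write g(t) = at^3 + bt^2 + ct + d. Substituting each data point gives a linear system:
  27a + 9b + 3c + d = 76
  64a + 16b + 4c + d = 169
  125a + 25b + 5c + d = 316
  216a + 36b + 6c + d = 529
Solving the system yields a = 2, b = 3, c = -2, d = 1.
So g(t) = 2t^3 + 3t^2 - 2t + 1.
Check: g(3) = 76. ✓

g(t) = 2t^3 + 3t^2 - 2t + 1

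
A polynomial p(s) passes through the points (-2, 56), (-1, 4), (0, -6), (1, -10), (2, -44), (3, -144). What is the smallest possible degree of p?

3

Forward differences of the values at s = -2, -1, 0, 1, 2, 3:
  p  : 56  4  -6  -10  -44  -144
  Δ  : -52  -10  -4  -34  -100
  Δ^2: 42  6  -30  -66
  Δ^3: -36  -36  -36
  Δ^4: 0  0
  Δ^5: 0
The third differences are constant (-36) and nonzero, while all higher differences vanish, so the minimal degree is 3.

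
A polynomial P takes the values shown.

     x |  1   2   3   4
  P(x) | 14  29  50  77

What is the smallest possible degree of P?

2

Forward differences of the values at x = 1, 2, 3, 4:
  P  : 14  29  50  77
  Δ  : 15  21  27
  Δ^2: 6  6
  Δ^3: 0
The second differences are constant (6) and nonzero, while all higher differences vanish, so the minimal degree is 2.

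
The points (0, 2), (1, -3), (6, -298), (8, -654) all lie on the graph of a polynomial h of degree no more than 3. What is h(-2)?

6

Write h(t) = at^3 + bt^2 + ct + d. Substituting each data point gives a linear system:
  d = 2
  a + b + c + d = -3
  216a + 36b + 6c + d = -298
  512a + 64b + 8c + d = -654
Solving the system yields a = -1, b = -2, c = -2, d = 2.
So h(t) = -t^3 - 2t^2 - 2t + 2.
Then h(-2) = 6.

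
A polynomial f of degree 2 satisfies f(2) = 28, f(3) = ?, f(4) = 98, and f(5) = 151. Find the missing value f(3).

On equispaced nodes a degree-2 polynomial has vanishing third forward difference, so
  - f(2) + 3·f(3) - 3·f(4) + f(5) = 0.
Substituting the known values and solving for f(3):
  3·f(3) = 171
  f(3) = 57.

57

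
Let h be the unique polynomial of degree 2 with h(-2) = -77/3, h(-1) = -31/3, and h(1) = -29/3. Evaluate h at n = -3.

-51

Using the Lagrange interpolation formula with nodes -2, -1, 1:
  L_0(n) = (n + 1)(n - 1) / 3
  L_1(n) = (n + 2)(n - 1) / -2
  L_2(n) = (n + 2)(n + 1) / 6
Then h(n) = -77/3·L_0(n) - 31/3·L_1(n) - 29/3·L_2(n).
Expanding and collecting terms gives h(n) = -5n^2 + (1/3)n - 5.
Evaluating at n = -3: h(-3) = -51.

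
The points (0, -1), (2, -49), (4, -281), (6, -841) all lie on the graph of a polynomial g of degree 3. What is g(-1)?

Forward differences of the values at t = 0, 2, 4, 6:
  g  : -1  -49  -281  -841
  Δ  : -48  -232  -560
  Δ^2: -184  -328
  Δ^3: -144
The third differences are constant, confirming degree 3.
Interpolating (Newton forward form) and evaluating at t = -1 gives g(-1) = -1.

-1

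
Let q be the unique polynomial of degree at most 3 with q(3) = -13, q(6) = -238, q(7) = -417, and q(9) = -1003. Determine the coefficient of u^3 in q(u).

Write q(u) = au^3 + bu^2 + cu + d. Substituting each data point gives a linear system:
  27a + 9b + 3c + d = -13
  216a + 36b + 6c + d = -238
  343a + 49b + 7c + d = -417
  729a + 81b + 9c + d = -1003
Solving the system yields a = -2, b = 6, c = -3, d = -4.
So q(u) = -2u^3 + 6u^2 - 3u - 4.
The leading coefficient is -2.

-2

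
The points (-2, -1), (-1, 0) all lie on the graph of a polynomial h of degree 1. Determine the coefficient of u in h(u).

1

Write h(u) = au + b. Substituting each data point gives a linear system:
  -2a + b = -1
  -a + b = 0
Solving the system yields a = 1, b = 1.
So h(u) = u + 1.
The leading coefficient is 1.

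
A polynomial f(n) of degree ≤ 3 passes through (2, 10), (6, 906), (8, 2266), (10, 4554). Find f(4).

Write f(n) = an^3 + bn^2 + cn + d. Substituting each data point gives a linear system:
  8a + 4b + 2c + d = 10
  216a + 36b + 6c + d = 906
  512a + 64b + 8c + d = 2266
  1000a + 100b + 10c + d = 4554
Solving the system yields a = 5, b = -4, c = -4, d = -6.
So f(n) = 5n^3 - 4n^2 - 4n - 6.
Then f(4) = 234.

234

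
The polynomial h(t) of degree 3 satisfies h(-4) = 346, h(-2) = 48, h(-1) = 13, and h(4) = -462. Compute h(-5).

681

Write h(t) = at^3 + bt^2 + ct + d. Substituting each data point gives a linear system:
  -64a + 16b - 4c + d = 346
  -8a + 4b - 2c + d = 48
  -a + b - c + d = 13
  64a + 16b + 4c + d = -462
Solving the system yields a = -6, b = -4, c = -5, d = 6.
So h(t) = -6t³ - 4t² - 5t + 6.
Then h(-5) = 681.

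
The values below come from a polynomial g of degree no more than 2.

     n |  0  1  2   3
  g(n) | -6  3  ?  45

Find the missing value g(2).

On equispaced nodes a degree-2 polynomial has vanishing third forward difference, so
  - g(0) + 3·g(1) - 3·g(2) + g(3) = 0.
Substituting the known values and solving for g(2):
  -3·g(2) = -60
  g(2) = 20.

20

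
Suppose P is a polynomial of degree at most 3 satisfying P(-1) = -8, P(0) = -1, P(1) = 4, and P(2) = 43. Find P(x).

P(x) = 6x^3 - x^2 - 1

Write P(x) = ax^3 + bx^2 + cx + d. Substituting each data point gives a linear system:
  -a + b - c + d = -8
  d = -1
  a + b + c + d = 4
  8a + 4b + 2c + d = 43
Solving the system yields a = 6, b = -1, c = 0, d = -1.
So P(x) = 6x^3 - x^2 - 1.
Check: P(1) = 4. ✓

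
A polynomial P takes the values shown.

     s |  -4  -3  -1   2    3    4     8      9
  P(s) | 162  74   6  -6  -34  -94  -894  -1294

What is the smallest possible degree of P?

Divided differences on the nodes -4, -3, -1, 2, 3, 4, 8, 9:
  order 0: 162  74  6  -6  -34  -94  -894  -1294
  order 1: -88  -34  -4  -28  -60  -200  -400
  order 2: 18  6  -6  -16  -28  -40
  order 3: -2  -2  -2  -2  -2
  order 4: 0  0  0  0
  order 5: 0  0  0
  order 6: 0  0
  order 7: 0
The order-3 divided differences are all -2 (nonzero) and every higher order vanishes, so the data lies on a polynomial of degree exactly 3.

3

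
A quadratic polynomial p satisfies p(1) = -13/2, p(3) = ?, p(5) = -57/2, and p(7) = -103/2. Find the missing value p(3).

The 3 known points determine the degree-2 polynomial uniquely.
Write p(u) = au^2 + bu + c. Substituting each data point gives a linear system:
  a + b + c = -13/2
  25a + 5b + c = -57/2
  49a + 7b + c = -103/2
Solving the system yields a = -1, b = 1/2, c = -6.
So p(u) = -u² + (1/2)u - 6.
Then p(3) = -27/2.

-27/2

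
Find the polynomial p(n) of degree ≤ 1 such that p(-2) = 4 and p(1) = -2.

p(n) = -2n

Write p(n) = an + b. Substituting each data point gives a linear system:
  -2a + b = 4
  a + b = -2
Solving the system yields a = -2, b = 0.
So p(n) = -2n.
Check: p(1) = -2. ✓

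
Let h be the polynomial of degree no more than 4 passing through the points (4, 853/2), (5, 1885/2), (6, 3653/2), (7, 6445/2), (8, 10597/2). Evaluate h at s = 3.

317/2

Write h(s) = as^4 + bs^3 + cs^2 + ds + e. Substituting each data point gives a linear system:
  256a + 64b + 16c + 4d + e = 853/2
  625a + 125b + 25c + 5d + e = 1885/2
  1296a + 216b + 36c + 6d + e = 3653/2
  2401a + 343b + 49c + 7d + e = 6445/2
  4096a + 512b + 64c + 8d + e = 10597/2
Solving the system yields a = 1, b = 2, c = 3, d = -2, e = 5/2.
So h(s) = s^4 + 2s^3 + 3s^2 - 2s + 5/2.
Then h(3) = 317/2.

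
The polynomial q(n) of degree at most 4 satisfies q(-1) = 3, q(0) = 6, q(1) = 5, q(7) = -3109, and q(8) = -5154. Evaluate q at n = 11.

-17385

Write q(n) = an^4 + bn^3 + cn^2 + dn + e. Substituting each data point gives a linear system:
  a - b + c - d + e = 3
  e = 6
  a + b + c + d + e = 5
  2401a + 343b + 49c + 7d + e = -3109
  4096a + 512b + 64c + 8d + e = -5154
Solving the system yields a = -1, b = -2, c = -1, d = 3, e = 6.
So q(n) = -n⁴ - 2n³ - n² + 3n + 6.
Then q(11) = -17385.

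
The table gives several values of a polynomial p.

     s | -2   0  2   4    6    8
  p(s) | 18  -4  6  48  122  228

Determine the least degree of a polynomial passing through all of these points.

2

Forward differences of the values at s = -2, 0, 2, 4, 6, 8:
  p  : 18  -4  6  48  122  228
  Δ  : -22  10  42  74  106
  Δ^2: 32  32  32  32
  Δ^3: 0  0  0
  Δ^4: 0  0
  Δ^5: 0
The second differences are constant (32) and nonzero, while all higher differences vanish, so the minimal degree is 2.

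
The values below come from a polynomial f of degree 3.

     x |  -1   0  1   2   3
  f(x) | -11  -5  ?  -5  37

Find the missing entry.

The 4 known points determine the degree-3 polynomial uniquely.
Write f(x) = ax^3 + bx^2 + cx + d. Substituting each data point gives a linear system:
  -a + b - c + d = -11
  d = -5
  8a + 4b + 2c + d = -5
  27a + 9b + 3c + d = 37
Solving the system yields a = 4, b = -6, c = -4, d = -5.
So f(x) = 4x^3 - 6x^2 - 4x - 5.
Then f(1) = -11.

-11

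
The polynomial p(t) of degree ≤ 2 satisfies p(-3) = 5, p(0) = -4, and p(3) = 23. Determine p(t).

Using the Lagrange interpolation formula with nodes -3, 0, 3:
  L_0(t) = t(t - 3) / 18
  L_1(t) = (t + 3)(t - 3) / -9
  L_2(t) = (t + 3)t / 18
Then p(t) = 5·L_0(t) - 4·L_1(t) + 23·L_2(t).
Expanding and collecting terms gives p(t) = 2t² + 3t - 4.
Check: p(-3) = 5. ✓

p(t) = 2t^2 + 3t - 4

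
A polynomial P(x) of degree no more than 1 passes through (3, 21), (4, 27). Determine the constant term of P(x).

Write P(x) = ax + b. Substituting each data point gives a linear system:
  3a + b = 21
  4a + b = 27
Solving the system yields a = 6, b = 3.
So P(x) = 6x + 3.
The constant term is 3.

3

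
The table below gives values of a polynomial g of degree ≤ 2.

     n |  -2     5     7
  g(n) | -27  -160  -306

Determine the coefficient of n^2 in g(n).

-6

Write g(n) = an^2 + bn + c. Substituting each data point gives a linear system:
  4a - 2b + c = -27
  25a + 5b + c = -160
  49a + 7b + c = -306
Solving the system yields a = -6, b = -1, c = -5.
So g(n) = -6n² - n - 5.
The leading coefficient is -6.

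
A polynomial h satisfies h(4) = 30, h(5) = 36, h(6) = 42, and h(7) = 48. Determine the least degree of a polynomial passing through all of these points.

1

Forward differences of the values at u = 4, 5, 6, 7:
  h  : 30  36  42  48
  Δ  : 6  6  6
  Δ^2: 0  0
  Δ^3: 0
The first differences are constant (6) and nonzero, while all higher differences vanish, so the minimal degree is 1.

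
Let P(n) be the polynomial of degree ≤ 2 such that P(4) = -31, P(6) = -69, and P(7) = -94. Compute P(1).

-4

Write P(n) = an^2 + bn + c. Substituting each data point gives a linear system:
  16a + 4b + c = -31
  36a + 6b + c = -69
  49a + 7b + c = -94
Solving the system yields a = -2, b = 1, c = -3.
So P(n) = -2n^2 + n - 3.
Then P(1) = -4.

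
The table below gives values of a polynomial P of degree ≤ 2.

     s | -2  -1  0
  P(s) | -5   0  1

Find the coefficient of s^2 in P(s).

-2

Write P(s) = as^2 + bs + c. Substituting each data point gives a linear system:
  4a - 2b + c = -5
  a - b + c = 0
  c = 1
Solving the system yields a = -2, b = -1, c = 1.
So P(s) = -2s² - s + 1.
The leading coefficient is -2.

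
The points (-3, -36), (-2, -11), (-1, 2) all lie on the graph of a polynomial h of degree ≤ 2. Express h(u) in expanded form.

h(u) = -6u^2 - 5u + 3

Using the Lagrange interpolation formula with nodes -3, -2, -1:
  L_0(u) = (u + 2)(u + 1) / 2
  L_1(u) = (u + 3)(u + 1) / -1
  L_2(u) = (u + 3)(u + 2) / 2
Then h(u) = -36·L_0(u) - 11·L_1(u) + 2·L_2(u).
Expanding and collecting terms gives h(u) = -6u² - 5u + 3.
Check: h(-2) = -11. ✓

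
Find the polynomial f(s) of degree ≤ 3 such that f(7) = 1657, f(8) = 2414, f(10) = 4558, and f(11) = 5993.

f(s) = 4s^3 + 5s^2 + 6s - 2

Write f(s) = as^3 + bs^2 + cs + d. Substituting each data point gives a linear system:
  343a + 49b + 7c + d = 1657
  512a + 64b + 8c + d = 2414
  1000a + 100b + 10c + d = 4558
  1331a + 121b + 11c + d = 5993
Solving the system yields a = 4, b = 5, c = 6, d = -2.
So f(s) = 4s^3 + 5s^2 + 6s - 2.
Check: f(8) = 2414. ✓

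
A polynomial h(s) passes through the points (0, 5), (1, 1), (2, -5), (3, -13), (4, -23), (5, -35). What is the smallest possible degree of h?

Forward differences of the values at s = 0, 1, 2, 3, 4, 5:
  h  : 5  1  -5  -13  -23  -35
  Δ  : -4  -6  -8  -10  -12
  Δ^2: -2  -2  -2  -2
  Δ^3: 0  0  0
  Δ^4: 0  0
  Δ^5: 0
The second differences are constant (-2) and nonzero, while all higher differences vanish, so the minimal degree is 2.

2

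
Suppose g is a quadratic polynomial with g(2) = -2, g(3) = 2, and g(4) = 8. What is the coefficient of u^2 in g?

1

Write g(u) = au^2 + bu + c. Substituting each data point gives a linear system:
  4a + 2b + c = -2
  9a + 3b + c = 2
  16a + 4b + c = 8
Solving the system yields a = 1, b = -1, c = -4.
So g(u) = u² - u - 4.
The leading coefficient is 1.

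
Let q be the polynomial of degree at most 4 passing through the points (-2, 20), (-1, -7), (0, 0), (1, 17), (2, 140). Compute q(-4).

Using the Lagrange interpolation formula with nodes -2, -1, 0, 1, 2:
  L_0(u) = (u + 1)u(u - 1)(u - 2) / 24
  L_1(u) = (u + 2)u(u - 1)(u - 2) / -6
  L_2(u) = (u + 2)(u + 1)(u - 1)(u - 2) / 4
  L_3(u) = (u + 2)(u + 1)u(u - 2) / -6
  L_4(u) = (u + 2)(u + 1)u(u - 1) / 24
Then q(u) = 20·L_0(u) - 7·L_1(u) + 0·L_2(u) + 17·L_3(u) + 140·L_4(u).
Expanding and collecting terms gives q(u) = 5u^4 + 6u^3 + 6u.
Evaluating at u = -4: q(-4) = 872.

872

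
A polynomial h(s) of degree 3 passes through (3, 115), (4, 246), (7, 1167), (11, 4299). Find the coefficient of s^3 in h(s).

3

Write h(s) = as^3 + bs^2 + cs + d. Substituting each data point gives a linear system:
  27a + 9b + 3c + d = 115
  64a + 16b + 4c + d = 246
  343a + 49b + 7c + d = 1167
  1331a + 121b + 11c + d = 4299
Solving the system yields a = 3, b = 2, c = 6, d = -2.
So h(s) = 3s^3 + 2s^2 + 6s - 2.
The leading coefficient is 3.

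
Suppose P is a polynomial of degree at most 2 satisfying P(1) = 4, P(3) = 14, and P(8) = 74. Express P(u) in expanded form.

Write P(u) = au^2 + bu + c. Substituting each data point gives a linear system:
  a + b + c = 4
  9a + 3b + c = 14
  64a + 8b + c = 74
Solving the system yields a = 1, b = 1, c = 2.
So P(u) = u² + u + 2.
Check: P(1) = 4. ✓

P(u) = u^2 + u + 2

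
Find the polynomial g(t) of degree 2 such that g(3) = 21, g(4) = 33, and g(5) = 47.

Write g(t) = at^2 + bt + c. Substituting each data point gives a linear system:
  9a + 3b + c = 21
  16a + 4b + c = 33
  25a + 5b + c = 47
Solving the system yields a = 1, b = 5, c = -3.
So g(t) = t^2 + 5t - 3.
Check: g(3) = 21. ✓

g(t) = t^2 + 5t - 3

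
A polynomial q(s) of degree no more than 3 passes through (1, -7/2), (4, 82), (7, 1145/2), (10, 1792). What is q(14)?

5112

Using the Lagrange interpolation formula with nodes 1, 4, 7, 10:
  L_0(s) = (s - 4)(s - 7)(s - 10) / -162
  L_1(s) = (s - 1)(s - 7)(s - 10) / 54
  L_2(s) = (s - 1)(s - 4)(s - 10) / -54
  L_3(s) = (s - 1)(s - 4)(s - 7) / 162
Then q(s) = -7/2·L_0(s) + 82·L_1(s) + 1145/2·L_2(s) + 1792·L_3(s).
Expanding and collecting terms gives q(s) = 2s³ - (3/2)s² - 6s + 2.
Evaluating at s = 14: q(14) = 5112.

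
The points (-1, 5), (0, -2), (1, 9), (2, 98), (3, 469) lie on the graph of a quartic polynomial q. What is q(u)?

q(u) = 6u^4 - 2u^3 + 3u^2 + 4u - 2

Write q(u) = au^4 + bu^3 + cu^2 + du + e. Substituting each data point gives a linear system:
  a - b + c - d + e = 5
  e = -2
  a + b + c + d + e = 9
  16a + 8b + 4c + 2d + e = 98
  81a + 27b + 9c + 3d + e = 469
Solving the system yields a = 6, b = -2, c = 3, d = 4, e = -2.
So q(u) = 6u^4 - 2u^3 + 3u^2 + 4u - 2.
Check: q(2) = 98. ✓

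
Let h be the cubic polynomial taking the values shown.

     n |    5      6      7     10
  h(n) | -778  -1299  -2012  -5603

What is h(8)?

-2947

Write h(n) = an^3 + bn^2 + cn + d. Substituting each data point gives a linear system:
  125a + 25b + 5c + d = -778
  216a + 36b + 6c + d = -1299
  343a + 49b + 7c + d = -2012
  1000a + 100b + 10c + d = -5603
Solving the system yields a = -5, b = -6, c = 0, d = -3.
So h(n) = -5n^3 - 6n^2 - 3.
Then h(8) = -2947.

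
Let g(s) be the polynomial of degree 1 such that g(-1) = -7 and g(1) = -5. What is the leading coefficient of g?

Write g(s) = as + b. Substituting each data point gives a linear system:
  -a + b = -7
  a + b = -5
Solving the system yields a = 1, b = -6.
So g(s) = s - 6.
The leading coefficient is 1.

1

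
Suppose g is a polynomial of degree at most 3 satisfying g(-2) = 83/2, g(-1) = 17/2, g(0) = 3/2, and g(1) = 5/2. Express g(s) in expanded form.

g(s) = -3s^3 + 4s^2 + 3/2

Write g(s) = as^3 + bs^2 + cs + d. Substituting each data point gives a linear system:
  -8a + 4b - 2c + d = 83/2
  -a + b - c + d = 17/2
  d = 3/2
  a + b + c + d = 5/2
Solving the system yields a = -3, b = 4, c = 0, d = 3/2.
So g(s) = -3s³ + 4s² + 3/2.
Check: g(1) = 5/2. ✓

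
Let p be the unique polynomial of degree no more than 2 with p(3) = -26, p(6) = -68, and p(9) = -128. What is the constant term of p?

Write p(x) = ax^2 + bx + c. Substituting each data point gives a linear system:
  9a + 3b + c = -26
  36a + 6b + c = -68
  81a + 9b + c = -128
Solving the system yields a = -1, b = -5, c = -2.
So p(x) = -x^2 - 5x - 2.
The constant term is -2.

-2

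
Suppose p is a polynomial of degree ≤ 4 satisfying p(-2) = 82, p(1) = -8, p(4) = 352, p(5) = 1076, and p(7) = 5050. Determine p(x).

p(x) = 3x^4 - 6x^3 - 2x^2 + x - 4

Write p(x) = ax^4 + bx^3 + cx^2 + dx + e. Substituting each data point gives a linear system:
  16a - 8b + 4c - 2d + e = 82
  a + b + c + d + e = -8
  256a + 64b + 16c + 4d + e = 352
  625a + 125b + 25c + 5d + e = 1076
  2401a + 343b + 49c + 7d + e = 5050
Solving the system yields a = 3, b = -6, c = -2, d = 1, e = -4.
So p(x) = 3x⁴ - 6x³ - 2x² + x - 4.
Check: p(7) = 5050. ✓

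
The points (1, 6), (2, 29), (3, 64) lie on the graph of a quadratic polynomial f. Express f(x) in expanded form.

f(x) = 6x^2 + 5x - 5

Write f(x) = ax^2 + bx + c. Substituting each data point gives a linear system:
  a + b + c = 6
  4a + 2b + c = 29
  9a + 3b + c = 64
Solving the system yields a = 6, b = 5, c = -5.
So f(x) = 6x² + 5x - 5.
Check: f(3) = 64. ✓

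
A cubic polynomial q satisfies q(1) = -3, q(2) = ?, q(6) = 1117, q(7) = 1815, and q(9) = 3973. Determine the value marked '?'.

25

The 4 known points determine the degree-3 polynomial uniquely.
Write q(u) = au^3 + bu^2 + cu + d. Substituting each data point gives a linear system:
  a + b + c + d = -3
  216a + 36b + 6c + d = 1117
  343a + 49b + 7c + d = 1815
  729a + 81b + 9c + d = 3973
Solving the system yields a = 6, b = -5, c = 1, d = -5.
So q(u) = 6u³ - 5u² + u - 5.
Then q(2) = 25.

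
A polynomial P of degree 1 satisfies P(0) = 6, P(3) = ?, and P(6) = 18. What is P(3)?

12

On equispaced nodes a degree-1 polynomial has vanishing second forward difference, so
  P(0) - 2·P(3) + P(6) = 0.
Substituting the known values and solving for P(3):
  -2·P(3) = -24
  P(3) = 12.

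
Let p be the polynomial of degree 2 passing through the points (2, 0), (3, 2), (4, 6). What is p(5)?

12

Forward differences of the values at x = 2, 3, 4:
  p  : 0  2  6
  Δ  : 2  4
  Δ^2: 2
The second differences are constant, confirming degree 2.
Interpolating (Newton forward form) and evaluating at x = 5 gives p(5) = 12.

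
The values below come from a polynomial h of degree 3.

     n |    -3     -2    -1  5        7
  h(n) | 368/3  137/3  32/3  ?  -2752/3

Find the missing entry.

The 4 known points determine the degree-3 polynomial uniquely.
Write h(n) = an^3 + bn^2 + cn + d. Substituting each data point gives a linear system:
  -27a + 9b - 3c + d = 368/3
  -8a + 4b - 2c + d = 137/3
  -a + b - c + d = 32/3
  343a + 49b + 7c + d = -2752/3
Solving the system yields a = -3, b = 3, c = -5, d = -1/3.
So h(n) = -3n^3 + 3n^2 - 5n - 1/3.
Then h(5) = -976/3.

-976/3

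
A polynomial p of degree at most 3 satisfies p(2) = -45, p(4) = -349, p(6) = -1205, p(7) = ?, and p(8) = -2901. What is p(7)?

-1930

The 4 known points determine the degree-3 polynomial uniquely.
Write p(x) = ax^3 + bx^2 + cx + d. Substituting each data point gives a linear system:
  8a + 4b + 2c + d = -45
  64a + 16b + 4c + d = -349
  216a + 36b + 6c + d = -1205
  512a + 64b + 8c + d = -2901
Solving the system yields a = -6, b = 3, c = -2, d = -5.
So p(x) = -6x^3 + 3x^2 - 2x - 5.
Then p(7) = -1930.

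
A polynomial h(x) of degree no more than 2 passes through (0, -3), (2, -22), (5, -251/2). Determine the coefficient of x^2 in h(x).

-5

Write h(x) = ax^2 + bx + c. Substituting each data point gives a linear system:
  c = -3
  4a + 2b + c = -22
  25a + 5b + c = -251/2
Solving the system yields a = -5, b = 1/2, c = -3.
So h(x) = -5x² + (1/2)x - 3.
The leading coefficient is -5.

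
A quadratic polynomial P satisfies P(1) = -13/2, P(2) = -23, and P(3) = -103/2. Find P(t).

Using the Lagrange interpolation formula with nodes 1, 2, 3:
  L_0(t) = (t - 2)(t - 3) / 2
  L_1(t) = (t - 1)(t - 3) / -1
  L_2(t) = (t - 1)(t - 2) / 2
Then P(t) = -13/2·L_0(t) - 23·L_1(t) - 103/2·L_2(t).
Expanding and collecting terms gives P(t) = -6t^2 + (3/2)t - 2.
Check: P(3) = -103/2. ✓

P(t) = -6t^2 + (3/2)t - 2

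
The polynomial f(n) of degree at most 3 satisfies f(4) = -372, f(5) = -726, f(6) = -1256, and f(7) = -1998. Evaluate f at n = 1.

-6

Using the Lagrange interpolation formula with nodes 4, 5, 6, 7:
  L_0(n) = (n - 5)(n - 6)(n - 7) / -6
  L_1(n) = (n - 4)(n - 6)(n - 7) / 2
  L_2(n) = (n - 4)(n - 5)(n - 7) / -2
  L_3(n) = (n - 4)(n - 5)(n - 6) / 6
Then f(n) = -372·L_0(n) - 726·L_1(n) - 1256·L_2(n) - 1998·L_3(n).
Expanding and collecting terms gives f(n) = -6n^3 + 2n^2 - 6n + 4.
Evaluating at n = 1: f(1) = -6.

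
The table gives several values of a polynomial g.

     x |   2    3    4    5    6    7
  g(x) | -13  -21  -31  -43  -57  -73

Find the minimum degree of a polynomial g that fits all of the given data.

Forward differences of the values at x = 2, 3, 4, 5, 6, 7:
  g  : -13  -21  -31  -43  -57  -73
  Δ  : -8  -10  -12  -14  -16
  Δ^2: -2  -2  -2  -2
  Δ^3: 0  0  0
  Δ^4: 0  0
  Δ^5: 0
The second differences are constant (-2) and nonzero, while all higher differences vanish, so the minimal degree is 2.

2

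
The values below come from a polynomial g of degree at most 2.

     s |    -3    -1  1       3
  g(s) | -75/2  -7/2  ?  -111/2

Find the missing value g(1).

-19/2

The 3 known points determine the degree-2 polynomial uniquely.
Write g(s) = as^2 + bs + c. Substituting each data point gives a linear system:
  9a - 3b + c = -75/2
  a - b + c = -7/2
  9a + 3b + c = -111/2
Solving the system yields a = -5, b = -3, c = -3/2.
So g(s) = -5s² - 3s - 3/2.
Then g(1) = -19/2.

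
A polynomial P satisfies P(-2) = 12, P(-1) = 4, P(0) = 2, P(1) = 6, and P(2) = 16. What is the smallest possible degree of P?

Forward differences of the values at n = -2, -1, 0, 1, 2:
  P  : 12  4  2  6  16
  Δ  : -8  -2  4  10
  Δ^2: 6  6  6
  Δ^3: 0  0
  Δ^4: 0
The second differences are constant (6) and nonzero, while all higher differences vanish, so the minimal degree is 2.

2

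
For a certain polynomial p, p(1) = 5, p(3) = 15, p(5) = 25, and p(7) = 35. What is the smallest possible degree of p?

Forward differences of the values at u = 1, 3, 5, 7:
  p  : 5  15  25  35
  Δ  : 10  10  10
  Δ^2: 0  0
  Δ^3: 0
The first differences are constant (10) and nonzero, while all higher differences vanish, so the minimal degree is 1.

1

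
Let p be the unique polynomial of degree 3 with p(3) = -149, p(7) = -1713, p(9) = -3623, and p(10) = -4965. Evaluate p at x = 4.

-333

Using the Lagrange interpolation formula with nodes 3, 7, 9, 10:
  L_0(x) = (x - 7)(x - 9)(x - 10) / -168
  L_1(x) = (x - 3)(x - 9)(x - 10) / 24
  L_2(x) = (x - 3)(x - 7)(x - 10) / -12
  L_3(x) = (x - 3)(x - 7)(x - 9) / 21
Then p(x) = -149·L_0(x) - 1713·L_1(x) - 3623·L_2(x) - 4965·L_3(x).
Expanding and collecting terms gives p(x) = -5x^3 + x^2 - 6x - 5.
Evaluating at x = 4: p(4) = -333.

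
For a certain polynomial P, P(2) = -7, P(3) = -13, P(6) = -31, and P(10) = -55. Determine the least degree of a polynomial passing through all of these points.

1

Divided differences on the nodes 2, 3, 6, 10:
  order 0: -7  -13  -31  -55
  order 1: -6  -6  -6
  order 2: 0  0
  order 3: 0
The order-1 divided differences are all -6 (nonzero) and every higher order vanishes, so the data lies on a polynomial of degree exactly 1.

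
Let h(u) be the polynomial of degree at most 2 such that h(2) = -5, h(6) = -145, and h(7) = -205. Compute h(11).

-545

Write h(u) = au^2 + bu + c. Substituting each data point gives a linear system:
  4a + 2b + c = -5
  36a + 6b + c = -145
  49a + 7b + c = -205
Solving the system yields a = -5, b = 5, c = 5.
So h(u) = -5u^2 + 5u + 5.
Then h(11) = -545.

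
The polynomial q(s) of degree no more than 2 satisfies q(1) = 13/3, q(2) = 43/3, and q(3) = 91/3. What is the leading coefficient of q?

Write q(s) = as^2 + bs + c. Substituting each data point gives a linear system:
  a + b + c = 13/3
  4a + 2b + c = 43/3
  9a + 3b + c = 91/3
Solving the system yields a = 3, b = 1, c = 1/3.
So q(s) = 3s² + s + 1/3.
The leading coefficient is 3.

3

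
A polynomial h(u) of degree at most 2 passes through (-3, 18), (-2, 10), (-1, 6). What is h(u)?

h(u) = 2u^2 + 2u + 6

Using the Lagrange interpolation formula with nodes -3, -2, -1:
  L_0(u) = (u + 2)(u + 1) / 2
  L_1(u) = (u + 3)(u + 1) / -1
  L_2(u) = (u + 3)(u + 2) / 2
Then h(u) = 18·L_0(u) + 10·L_1(u) + 6·L_2(u).
Expanding and collecting terms gives h(u) = 2u^2 + 2u + 6.
Check: h(-2) = 10. ✓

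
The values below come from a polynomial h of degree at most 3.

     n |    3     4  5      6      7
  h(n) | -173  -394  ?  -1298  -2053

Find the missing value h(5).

On equispaced nodes a degree-3 polynomial has vanishing fourth forward difference, so
  h(3) - 4·h(4) + 6·h(5) - 4·h(6) + h(7) = 0.
Substituting the known values and solving for h(5):
  6·h(5) = -4542
  h(5) = -757.

-757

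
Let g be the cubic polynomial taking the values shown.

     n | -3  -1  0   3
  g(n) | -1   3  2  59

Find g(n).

g(n) = n^3 + 3n^2 + n + 2

Write g(n) = an^3 + bn^2 + cn + d. Substituting each data point gives a linear system:
  -27a + 9b - 3c + d = -1
  -a + b - c + d = 3
  d = 2
  27a + 9b + 3c + d = 59
Solving the system yields a = 1, b = 3, c = 1, d = 2.
So g(n) = n^3 + 3n^2 + n + 2.
Check: g(3) = 59. ✓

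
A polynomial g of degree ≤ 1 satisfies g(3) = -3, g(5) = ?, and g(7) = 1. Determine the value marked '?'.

-1

On equispaced nodes a degree-1 polynomial has vanishing second forward difference, so
  g(3) - 2·g(5) + g(7) = 0.
Substituting the known values and solving for g(5):
  -2·g(5) = 2
  g(5) = -1.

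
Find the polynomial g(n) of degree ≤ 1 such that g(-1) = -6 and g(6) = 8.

Write g(n) = an + b. Substituting each data point gives a linear system:
  -a + b = -6
  6a + b = 8
Solving the system yields a = 2, b = -4.
So g(n) = 2n - 4.
Check: g(6) = 8. ✓

g(n) = 2n - 4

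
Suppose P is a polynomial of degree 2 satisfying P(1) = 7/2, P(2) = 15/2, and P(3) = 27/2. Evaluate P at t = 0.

3/2

Forward differences of the values at t = 1, 2, 3:
  P  : 7/2  15/2  27/2
  Δ  : 4  6
  Δ^2: 2
The second differences are constant, confirming degree 2.
Interpolating (Newton forward form) and evaluating at t = 0 gives P(0) = 3/2.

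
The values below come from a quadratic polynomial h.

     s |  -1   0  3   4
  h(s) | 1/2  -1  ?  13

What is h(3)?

13/2

The 3 known points determine the degree-2 polynomial uniquely.
Write h(s) = as^2 + bs + c. Substituting each data point gives a linear system:
  a - b + c = 1/2
  c = -1
  16a + 4b + c = 13
Solving the system yields a = 1, b = -1/2, c = -1.
So h(s) = s² - (1/2)s - 1.
Then h(3) = 13/2.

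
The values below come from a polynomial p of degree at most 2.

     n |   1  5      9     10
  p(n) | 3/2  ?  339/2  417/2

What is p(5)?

107/2

The 3 known points determine the degree-2 polynomial uniquely.
Write p(n) = an^2 + bn + c. Substituting each data point gives a linear system:
  a + b + c = 3/2
  81a + 9b + c = 339/2
  100a + 10b + c = 417/2
Solving the system yields a = 2, b = 1, c = -3/2.
So p(n) = 2n^2 + n - 3/2.
Then p(5) = 107/2.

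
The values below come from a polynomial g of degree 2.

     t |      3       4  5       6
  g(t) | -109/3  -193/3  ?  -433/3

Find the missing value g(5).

The 3 known points determine the degree-2 polynomial uniquely.
Write g(t) = at^2 + bt + c. Substituting each data point gives a linear system:
  9a + 3b + c = -109/3
  16a + 4b + c = -193/3
  36a + 6b + c = -433/3
Solving the system yields a = -4, b = 0, c = -1/3.
So g(t) = -4t^2 - 1/3.
Then g(5) = -301/3.

-301/3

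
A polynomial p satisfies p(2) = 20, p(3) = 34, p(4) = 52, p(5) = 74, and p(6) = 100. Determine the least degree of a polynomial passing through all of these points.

Forward differences of the values at s = 2, 3, 4, 5, 6:
  p  : 20  34  52  74  100
  Δ  : 14  18  22  26
  Δ^2: 4  4  4
  Δ^3: 0  0
  Δ^4: 0
The second differences are constant (4) and nonzero, while all higher differences vanish, so the minimal degree is 2.

2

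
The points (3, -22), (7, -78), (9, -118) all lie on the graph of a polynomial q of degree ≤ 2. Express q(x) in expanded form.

Write q(x) = ax^2 + bx + c. Substituting each data point gives a linear system:
  9a + 3b + c = -22
  49a + 7b + c = -78
  81a + 9b + c = -118
Solving the system yields a = -1, b = -4, c = -1.
So q(x) = -x² - 4x - 1.
Check: q(7) = -78. ✓

q(x) = -x^2 - 4x - 1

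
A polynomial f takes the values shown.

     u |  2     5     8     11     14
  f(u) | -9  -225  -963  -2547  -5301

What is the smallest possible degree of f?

3

Forward differences of the values at u = 2, 5, 8, 11, 14:
  f  : -9  -225  -963  -2547  -5301
  Δ  : -216  -738  -1584  -2754
  Δ^2: -522  -846  -1170
  Δ^3: -324  -324
  Δ^4: 0
The third differences are constant (-324) and nonzero, while all higher differences vanish, so the minimal degree is 3.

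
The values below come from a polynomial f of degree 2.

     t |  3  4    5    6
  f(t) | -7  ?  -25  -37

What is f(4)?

-15

The 3 known points determine the degree-2 polynomial uniquely.
Write f(t) = at^2 + bt + c. Substituting each data point gives a linear system:
  9a + 3b + c = -7
  25a + 5b + c = -25
  36a + 6b + c = -37
Solving the system yields a = -1, b = -1, c = 5.
So f(t) = -t² - t + 5.
Then f(4) = -15.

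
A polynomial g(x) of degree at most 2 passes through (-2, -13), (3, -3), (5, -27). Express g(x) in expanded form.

Write g(x) = ax^2 + bx + c. Substituting each data point gives a linear system:
  4a - 2b + c = -13
  9a + 3b + c = -3
  25a + 5b + c = -27
Solving the system yields a = -2, b = 4, c = 3.
So g(x) = -2x^2 + 4x + 3.
Check: g(5) = -27. ✓

g(x) = -2x^2 + 4x + 3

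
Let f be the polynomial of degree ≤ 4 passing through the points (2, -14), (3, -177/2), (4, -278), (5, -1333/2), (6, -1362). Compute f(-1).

-1/2

Using the Lagrange interpolation formula with nodes 2, 3, 4, 5, 6:
  L_0(x) = (x - 3)(x - 4)(x - 5)(x - 6) / 24
  L_1(x) = (x - 2)(x - 4)(x - 5)(x - 6) / -6
  L_2(x) = (x - 2)(x - 3)(x - 5)(x - 6) / 4
  L_3(x) = (x - 2)(x - 3)(x - 4)(x - 6) / -6
  L_4(x) = (x - 2)(x - 3)(x - 4)(x - 5) / 24
Then f(x) = -14·L_0(x) - 177/2·L_1(x) - 278·L_2(x) - 1333/2·L_3(x) - 1362·L_4(x).
Expanding and collecting terms gives f(x) = -x^4 - (5/2)x^2 + 3x + 6.
Evaluating at x = -1: f(-1) = -1/2.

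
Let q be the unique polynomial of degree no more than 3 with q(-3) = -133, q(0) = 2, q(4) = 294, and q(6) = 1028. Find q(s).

Using the Lagrange interpolation formula with nodes -3, 0, 4, 6:
  L_0(s) = s(s - 4)(s - 6) / -189
  L_1(s) = (s + 3)(s - 4)(s - 6) / 72
  L_2(s) = (s + 3)s(s - 6) / -56
  L_3(s) = (s + 3)s(s - 4) / 108
Then q(s) = -133·L_0(s) + 2·L_1(s) + 294·L_2(s) + 1028·L_3(s).
Expanding and collecting terms gives q(s) = 5s^3 - s^2 - 3s + 2.
Check: q(0) = 2. ✓

q(s) = 5s^3 - s^2 - 3s + 2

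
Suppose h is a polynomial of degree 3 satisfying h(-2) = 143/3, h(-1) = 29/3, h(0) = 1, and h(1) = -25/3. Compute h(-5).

1913/3

Forward differences of the values at x = -2, -1, 0, 1:
  h  : 143/3  29/3  1  -25/3
  Δ  : -38  -26/3  -28/3
  Δ^2: 88/3  -2/3
  Δ^3: -30
The third differences are constant, confirming degree 3.
Interpolating (Newton forward form) and evaluating at x = -5 gives h(-5) = 1913/3.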